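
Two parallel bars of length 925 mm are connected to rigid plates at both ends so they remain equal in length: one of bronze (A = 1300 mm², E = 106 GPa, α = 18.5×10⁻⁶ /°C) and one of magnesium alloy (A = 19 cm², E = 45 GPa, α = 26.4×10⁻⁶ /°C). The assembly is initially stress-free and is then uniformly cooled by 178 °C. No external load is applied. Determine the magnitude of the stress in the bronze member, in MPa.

σ ≈ 57.1 MPa (compressive)

The magnesium alloy has the larger α, so on cooling it would change length more than the bronze if both were free. The rigid plates force a common final length, so the magnesium alloy is put into tension and the bronze into compression, with equal and opposite forces P (no external load).
Compatibility of the two members (thermal + elastic change equal): (α₁ − α₂)ΔT = P·[1/(A₁E₁) + 1/(A₂E₂)].
|α₁ − α₂|·ΔT = 7.9×10⁻⁶ × 178 = 0.001406.
1/(A₁E₁) + 1/(A₂E₂) = 1/(1300×106×10³) + 1/(1900×45×10³) = 1.895×10⁻⁸ N⁻¹.
So P = 0.001406 / 1.895×10⁻⁸ = 74.19 kN.
σ_{bronze} = P/A₁ = 74190/1300 = 57.07 MPa, compressive.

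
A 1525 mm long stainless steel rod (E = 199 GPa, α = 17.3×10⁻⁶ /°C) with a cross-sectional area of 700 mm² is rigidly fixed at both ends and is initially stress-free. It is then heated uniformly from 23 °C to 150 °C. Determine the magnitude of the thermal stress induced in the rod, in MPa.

The supports are rigid, so the total axial strain is zero. The restrained thermal strain is ε = αΔT = 17.3×10⁻⁶ × 127 = 2197.1×10⁻⁶.
The stress required to suppress this strain is σ = Eε = 199×10³ × 2197.1×10⁻⁶ = 437.2 MPa, compressive since the rod is trying to expand.

σ ≈ 437 MPa (compressive)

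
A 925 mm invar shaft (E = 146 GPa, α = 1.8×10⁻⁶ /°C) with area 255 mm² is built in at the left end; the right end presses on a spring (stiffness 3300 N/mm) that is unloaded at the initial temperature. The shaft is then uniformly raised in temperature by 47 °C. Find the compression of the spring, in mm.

δ ≈ 0.0723 mm

Free thermal expansion: δ_free = αΔT L = 1.8×10⁻⁶ × 47 × 925 = 0.07825 mm.
With a force P in the spring, the elastic change of the shaft is PL/(AE) and that of the spring is P/k; compatibility requires their sum to equal δ_free.
So P = δ_free / [L/(AE) + 1/k] = 0.07825 / [ 925/(255×146×10³) + 1/(3300) ].
P = 0.07825 / 0.0003279 = 238.7 N.
Spring compression = P/k = 238.7/(3300) = 0.07233 mm.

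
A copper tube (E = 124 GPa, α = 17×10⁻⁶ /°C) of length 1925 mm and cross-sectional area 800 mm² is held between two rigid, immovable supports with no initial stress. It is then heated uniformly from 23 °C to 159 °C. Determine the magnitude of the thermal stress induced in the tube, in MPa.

With length fixed, the mechanical strain must cancel the thermal strain αΔT = 17×10⁻⁶ × 136 = 2312×10⁻⁶.
Hence σ = E·αΔT = 124×10³ × 2312×10⁻⁶ = 286.7 MPa, compressive.

σ ≈ 287 MPa (compressive)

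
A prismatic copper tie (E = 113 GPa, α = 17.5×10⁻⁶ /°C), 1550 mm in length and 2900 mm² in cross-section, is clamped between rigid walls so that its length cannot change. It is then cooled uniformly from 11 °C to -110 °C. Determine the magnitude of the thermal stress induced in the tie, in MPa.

The supports are rigid, so the total axial strain is zero. The restrained thermal strain is ε = αΔT = 17.5×10⁻⁶ × 121 = 2117.5×10⁻⁶.
The stress required to suppress this strain is σ = Eε = 113×10³ × 2117.5×10⁻⁶ = 239.3 MPa, tensile since the tie is trying to contract.

σ ≈ 239 MPa (tensile)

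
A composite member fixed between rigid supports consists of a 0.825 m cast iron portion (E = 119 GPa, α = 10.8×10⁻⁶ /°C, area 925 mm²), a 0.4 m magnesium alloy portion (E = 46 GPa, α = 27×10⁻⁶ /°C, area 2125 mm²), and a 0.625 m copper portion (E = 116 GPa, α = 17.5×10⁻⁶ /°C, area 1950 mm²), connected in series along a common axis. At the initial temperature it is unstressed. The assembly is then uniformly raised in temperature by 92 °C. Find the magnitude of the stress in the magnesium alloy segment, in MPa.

Free thermal expansion of the whole bar: Σ αᵢΔT Lᵢ = 10.8×10⁻⁶×92×825 + 27×10⁻⁶×92×400 + 17.5×10⁻⁶×92×625 = 2.82 mm.
The walls prevent any net length change, so an axial force P (same in every segment) develops. Compatibility: P · Σ Lᵢ/(AᵢEᵢ) = δ_free.
The series flexibility is Σ Lᵢ/(AᵢEᵢ) = 825/(925×119×10³) + 400/(2125×46×10³) + 625/(1950×116×10³) = 1.435×10⁻⁵ mm/N.
Hence P = δ_free / Σ(L/AE) = 2.82/1.435×10⁻⁵ = 196.5 kN (compressive).
σ_{magnesium alloy} = P / A = 196500 / 2125 = 92.46 MPa.

σ ≈ 92.5 MPa (compressive)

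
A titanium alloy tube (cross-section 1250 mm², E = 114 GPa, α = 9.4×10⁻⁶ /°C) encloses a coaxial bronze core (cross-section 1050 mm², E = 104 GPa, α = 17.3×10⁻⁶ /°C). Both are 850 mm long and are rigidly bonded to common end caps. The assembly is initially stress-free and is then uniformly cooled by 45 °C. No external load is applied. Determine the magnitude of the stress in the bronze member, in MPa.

σ ≈ 20.9 MPa (tensile)

The bronze has the larger α, so on cooling it would change length more than the titanium alloy if both were free. The rigid plates force a common final length, so the bronze is put into tension and the titanium alloy into compression, with equal and opposite forces P (no external load).
Setting the final lengths equal and cancelling L: (α₁ − α₂)ΔT = P/(A₁E₁) + P/(A₂E₂).
|α₁ − α₂|·ΔT = 7.9×10⁻⁶ × 45 = 0.0003555.
1/(A₁E₁) + 1/(A₂E₂) = 1/(1250×114×10³) + 1/(1050×104×10³) = 1.618×10⁻⁸ N⁻¹.
So P = 0.0003555 / 1.618×10⁻⁸ = 21.98 kN.
σ_{bronze} = P/A₂ = 21980/1050 = 20.93 MPa, tensile.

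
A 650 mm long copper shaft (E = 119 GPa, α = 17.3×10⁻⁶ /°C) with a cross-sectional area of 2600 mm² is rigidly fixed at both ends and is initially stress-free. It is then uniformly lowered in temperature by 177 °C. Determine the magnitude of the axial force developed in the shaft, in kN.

With zero net strain, σ = E·αΔT = 119 GPa × 17.3×10⁻⁶ × 177 = 364.4 MPa.
Axial force P = σA = 364.4 × 2600 = 947400 N = 947.4 kN, tensile.

P ≈ 947 kN (tensile)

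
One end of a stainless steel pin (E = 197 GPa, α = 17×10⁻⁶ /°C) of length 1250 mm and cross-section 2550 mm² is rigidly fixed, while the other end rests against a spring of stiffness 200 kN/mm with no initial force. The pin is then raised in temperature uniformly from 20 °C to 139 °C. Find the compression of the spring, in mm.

The unrestrained thermal change is αΔT L = 17×10⁻⁶ × 119 × 1250 = 2.529 mm.
Let P be the compressive force at the spring. The pin shortens elastically by PL/(AE) and the spring compresses by P/k; together these equal δ_free.
So P = δ_free / [L/(AE) + 1/k] = 2.529 / [ 1250/(2550×197×10³) + 1/(200×10³) ].
P = 2.529 / 7.488×10⁻⁶ = 337700 N.
Spring compression = P/k = 337700/(200×10³) = 1.688 mm.

δ ≈ 1.69 mm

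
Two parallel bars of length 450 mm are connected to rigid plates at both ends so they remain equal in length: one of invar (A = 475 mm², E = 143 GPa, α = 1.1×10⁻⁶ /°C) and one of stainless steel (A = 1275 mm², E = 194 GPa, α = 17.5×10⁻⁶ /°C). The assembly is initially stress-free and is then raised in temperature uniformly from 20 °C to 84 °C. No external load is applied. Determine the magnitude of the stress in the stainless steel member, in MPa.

σ ≈ 43.9 MPa (compressive)

Equilibrium of a rigid end plate with no external load gives equal and opposite internal forces ±P in the two members. Since α_{stainless steel} > α_{invar}, heating drives the stainless steel into compression and the invar into tension.
Setting the final lengths equal and cancelling L: (α₁ − α₂)ΔT = P/(A₁E₁) + P/(A₂E₂).
|α₁ − α₂|·ΔT = 16.4×10⁻⁶ × 64 = 0.00105.
1/(A₁E₁) + 1/(A₂E₂) = 1/(475×143×10³) + 1/(1275×194×10³) = 1.876×10⁻⁸ N⁻¹.
So P = 0.00105 / 1.876×10⁻⁸ = 55.93 kN.
σ_{stainless steel} = P/A₂ = 55930/1275 = 43.87 MPa, compressive.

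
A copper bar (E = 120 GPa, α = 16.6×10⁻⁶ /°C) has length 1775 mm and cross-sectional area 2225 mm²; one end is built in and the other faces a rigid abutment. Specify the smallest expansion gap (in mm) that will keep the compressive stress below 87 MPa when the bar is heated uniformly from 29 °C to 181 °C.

g ≈ 3.19 mm

Free expansion if unrestrained: δ_free = αΔT L = 16.6×10⁻⁶ × 152 × 1775 = 4.479 mm.
A stress of 87 MPa corresponds to the wall pushing the bar back by σL/E = 87×1775/(120×10³) = 1.287 mm.
The gap must absorb the remainder: g_min = 4.479 − 1.287 = 3.192 mm.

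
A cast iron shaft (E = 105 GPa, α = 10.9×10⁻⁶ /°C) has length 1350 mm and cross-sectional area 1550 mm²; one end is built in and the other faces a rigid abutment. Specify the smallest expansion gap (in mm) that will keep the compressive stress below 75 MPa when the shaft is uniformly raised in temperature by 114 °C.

g ≈ 0.713 mm

With no wall the shaft would lengthen by αΔT L = 10.9×10⁻⁶ × 114 × 1350 = 1.678 mm.
At the allowable stress the elastic shortening the wall may impose is σL/E = 75 × 1350 / (105×10³) = 0.9643 mm.
So the gap has to take up the difference, g_min = δ_free − σL/E = 1.678 − 0.9643 = 0.7132 mm.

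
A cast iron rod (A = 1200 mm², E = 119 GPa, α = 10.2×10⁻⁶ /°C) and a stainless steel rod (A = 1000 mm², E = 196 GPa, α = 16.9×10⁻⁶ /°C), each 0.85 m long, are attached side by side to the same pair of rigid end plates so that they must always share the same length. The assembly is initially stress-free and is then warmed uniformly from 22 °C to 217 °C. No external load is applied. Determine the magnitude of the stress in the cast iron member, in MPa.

σ ≈ 89.9 MPa (tensile)

The stainless steel has the larger α, so on heating it would change length more than the cast iron if both were free. The rigid plates force a common final length, so the stainless steel is put into compression and the cast iron into tension, with equal and opposite forces P (no external load).
Compatibility of the two members (thermal + elastic change equal): (α₁ − α₂)ΔT = P·[1/(A₁E₁) + 1/(A₂E₂)].
|α₁ − α₂|·ΔT = 6.7×10⁻⁶ × 195 = 0.001306.
1/(A₁E₁) + 1/(A₂E₂) = 1/(1200×119×10³) + 1/(1000×196×10³) = 1.21×10⁻⁸ N⁻¹.
So P = 0.001306 / 1.21×10⁻⁸ = 107.9 kN.
σ_{cast iron} = P/A₁ = 107900/1200 = 89.94 MPa, tensile.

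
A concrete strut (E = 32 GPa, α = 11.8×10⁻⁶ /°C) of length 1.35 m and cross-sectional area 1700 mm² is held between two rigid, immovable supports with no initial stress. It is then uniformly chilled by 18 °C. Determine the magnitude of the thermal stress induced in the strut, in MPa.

With length fixed, the mechanical strain must cancel the thermal strain αΔT = 11.8×10⁻⁶ × 18 = 212.4×10⁻⁶.
Hence σ = E·αΔT = 32×10³ × 212.4×10⁻⁶ = 6.797 MPa, tensile.

σ ≈ 6.8 MPa (tensile)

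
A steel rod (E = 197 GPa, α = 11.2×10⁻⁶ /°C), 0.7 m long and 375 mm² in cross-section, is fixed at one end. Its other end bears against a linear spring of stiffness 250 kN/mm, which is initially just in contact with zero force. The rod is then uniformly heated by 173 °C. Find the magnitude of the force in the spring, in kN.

P ≈ 101 kN

If the spring were absent the rod would lengthen by αΔT L = 11.2×10⁻⁶ × 173 × 700 = 1.356 mm.
With a force P in the spring, the elastic change of the rod is PL/(AE) and that of the spring is P/k; compatibility requires their sum to equal δ_free.
P [ L/(AE) + 1/k ] = δ_free → P [ 700/(375×197×10³) + 1/(250×10³) ] = 1.356.
P = 1.356 / 1.348×10⁻⁵ = 100700 N.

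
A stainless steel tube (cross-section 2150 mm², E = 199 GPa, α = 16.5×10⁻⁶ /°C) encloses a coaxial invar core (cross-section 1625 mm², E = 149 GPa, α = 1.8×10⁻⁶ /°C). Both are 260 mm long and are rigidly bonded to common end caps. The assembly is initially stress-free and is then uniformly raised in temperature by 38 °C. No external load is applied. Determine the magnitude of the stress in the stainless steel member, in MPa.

σ ≈ 40.2 MPa (compressive)

Both members must finish at the same length. With the larger α, the stainless steel tends to over-expand; the plates restrain it, putting the stainless steel in compression and the invar in tension. With no external load the two internal forces are equal and opposite, magnitude P.
Setting the final lengths equal and cancelling L: (α₁ − α₂)ΔT = P/(A₁E₁) + P/(A₂E₂).
|α₁ − α₂|·ΔT = 14.7×10⁻⁶ × 38 = 0.0005586.
1/(A₁E₁) + 1/(A₂E₂) = 1/(2150×199×10³) + 1/(1625×149×10³) = 6.467×10⁻⁹ N⁻¹.
P = 0.0005586 / 6.467×10⁻⁹ = 86370 N = 86.37 kN.
σ_{stainless steel} = P/A₁ = 86370/2150 = 40.17 MPa, compressive.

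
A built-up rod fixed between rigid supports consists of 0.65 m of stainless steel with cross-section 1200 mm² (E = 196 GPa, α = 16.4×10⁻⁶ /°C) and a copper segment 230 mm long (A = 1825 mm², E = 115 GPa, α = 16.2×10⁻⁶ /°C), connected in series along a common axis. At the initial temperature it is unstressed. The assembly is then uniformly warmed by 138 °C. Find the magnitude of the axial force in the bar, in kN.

P ≈ 514 kN (compressive)

With the walls removed the bar would change length by δ_free = Σ αᵢΔT Lᵢ = 16.4×10⁻⁶×138×650 + 16.2×10⁻⁶×138×230 = 1.985 mm.
The walls prevent any net length change, so an axial force P (same in every segment) develops. Compatibility: P · Σ Lᵢ/(AᵢEᵢ) = δ_free.
The series flexibility is Σ Lᵢ/(AᵢEᵢ) = 650/(1200×196×10³) + 230/(1825×115×10³) = 3.859×10⁻⁶ mm/N.
So P = 1.985 / 3.859×10⁻⁶ = 514.4 kN, compressive.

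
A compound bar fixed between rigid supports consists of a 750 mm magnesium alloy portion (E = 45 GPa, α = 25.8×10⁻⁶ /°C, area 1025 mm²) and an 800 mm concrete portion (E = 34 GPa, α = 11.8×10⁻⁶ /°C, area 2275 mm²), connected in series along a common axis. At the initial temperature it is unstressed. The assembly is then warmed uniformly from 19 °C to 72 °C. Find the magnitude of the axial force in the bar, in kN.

Free thermal expansion of the whole bar: Σ αᵢΔT Lᵢ = 25.8×10⁻⁶×53×750 + 11.8×10⁻⁶×53×800 = 1.526 mm.
Since the ends are fixed, an axial force P builds up, equal in every segment, with P · Σ Lᵢ/(AᵢEᵢ) = δ_free.
The series flexibility is Σ Lᵢ/(AᵢEᵢ) = 750/(1025×45×10³) + 800/(2275×34×10³) = 2.66×10⁻⁵ mm/N.
P = 1.526 / 2.66×10⁻⁵ = 57360 N = 57.36 kN, compressive.

P ≈ 57.4 kN (compressive)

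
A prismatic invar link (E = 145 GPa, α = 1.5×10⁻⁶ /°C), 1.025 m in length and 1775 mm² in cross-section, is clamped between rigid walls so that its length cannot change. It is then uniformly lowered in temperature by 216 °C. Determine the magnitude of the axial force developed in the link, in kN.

Full restraint means ε = 0, so the stress is σ = EαΔT = 145×10³ × 1.5×10⁻⁶ × 216 = 46.98 MPa.
Axial force P = σA = 46.98 × 1775 = 83390 N = 83.39 kN, tensile.

P ≈ 83.4 kN (tensile)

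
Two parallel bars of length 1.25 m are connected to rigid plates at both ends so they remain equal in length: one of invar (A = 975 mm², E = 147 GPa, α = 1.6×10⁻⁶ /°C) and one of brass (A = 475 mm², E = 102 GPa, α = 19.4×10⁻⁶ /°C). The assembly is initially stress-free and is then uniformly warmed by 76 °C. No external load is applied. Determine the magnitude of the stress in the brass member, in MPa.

Both members must finish at the same length. With the larger α, the brass tends to over-expand; the plates restrain it, putting the brass in compression and the invar in tension. With no external load the two internal forces are equal and opposite, magnitude P.
Setting the final lengths equal and cancelling L: (α₁ − α₂)ΔT = P/(A₁E₁) + P/(A₂E₂).
|α₁ − α₂|·ΔT = 17.8×10⁻⁶ × 76 = 0.001353.
1/(A₁E₁) + 1/(A₂E₂) = 1/(975×147×10³) + 1/(475×102×10³) = 2.762×10⁻⁸ N⁻¹.
P = 0.001353 / 2.762×10⁻⁸ = 48980 N = 48.98 kN.
σ_{brass} = P/A₂ = 48980/475 = 103.1 MPa, compressive.

σ ≈ 103 MPa (compressive)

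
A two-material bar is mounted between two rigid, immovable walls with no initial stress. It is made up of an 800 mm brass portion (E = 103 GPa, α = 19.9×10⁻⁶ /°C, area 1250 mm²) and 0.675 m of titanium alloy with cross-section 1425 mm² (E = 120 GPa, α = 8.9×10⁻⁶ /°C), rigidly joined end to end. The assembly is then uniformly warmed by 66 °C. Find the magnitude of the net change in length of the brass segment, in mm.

|ΔL| ≈ 0.166 mm

With the walls removed the bar would change length by δ_free = Σ αᵢΔT Lᵢ = 19.9×10⁻⁶×66×800 + 8.9×10⁻⁶×66×675 = 1.447 mm.
The rigid supports impose zero overall length change; the single axial force P common to all segments must satisfy P Σ Lᵢ/(AᵢEᵢ) = δ_free.
The series flexibility is Σ Lᵢ/(AᵢEᵢ) = 800/(1250×103×10³) + 675/(1425×120×10³) = 1.016×10⁻⁵ mm/N.
P = 1.447 / 1.016×10⁻⁵ = 142400 N = 142.4 kN, compressive.
For the brass segment, free thermal change = 19.9×10⁻⁶×66×800 = 1.051 mm and elastic change from P = 142400×800/(1250×103×10³) = 0.885 mm; these oppose, so the net change is 0.166 mm (segment lengthens).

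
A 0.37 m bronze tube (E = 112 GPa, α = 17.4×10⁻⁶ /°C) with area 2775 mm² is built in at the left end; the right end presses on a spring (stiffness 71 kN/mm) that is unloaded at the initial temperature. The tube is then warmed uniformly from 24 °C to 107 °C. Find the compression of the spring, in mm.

Free thermal expansion: δ_free = αΔT L = 17.4×10⁻⁶ × 83 × 370 = 0.5344 mm.
With a force P in the spring, the elastic change of the tube is PL/(AE) and that of the spring is P/k; compatibility requires their sum to equal δ_free.
P [ L/(AE) + 1/k ] = δ_free → P [ 370/(2775×112×10³) + 1/(71×10³) ] = 0.5344.
P = 0.5344 / 1.527×10⁻⁵ = 34980 N.
Spring compression = P/k = 34980/(71×10³) = 0.4927 mm.

δ ≈ 0.493 mm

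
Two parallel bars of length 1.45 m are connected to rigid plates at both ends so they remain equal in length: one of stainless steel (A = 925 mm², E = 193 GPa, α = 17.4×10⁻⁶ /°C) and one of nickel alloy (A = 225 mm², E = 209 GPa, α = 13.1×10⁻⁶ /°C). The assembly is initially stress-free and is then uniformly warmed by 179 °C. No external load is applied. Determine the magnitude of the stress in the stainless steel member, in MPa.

σ ≈ 31 MPa (compressive)

Both members must finish at the same length. With the larger α, the stainless steel tends to over-expand; the plates restrain it, putting the stainless steel in compression and the nickel alloy in tension. With no external load the two internal forces are equal and opposite, magnitude P.
Equating the net (thermal + elastic) strains gives |α₁ − α₂|·ΔT = P·[1/(A₁E₁) + 1/(A₂E₂)].
|α₁ − α₂|·ΔT = 4.3×10⁻⁶ × 179 = 0.0007697.
1/(A₁E₁) + 1/(A₂E₂) = 1/(925×193×10³) + 1/(225×209×10³) = 2.687×10⁻⁸ N⁻¹.
P = 0.0007697 / 2.687×10⁻⁸ = 28650 N = 28.65 kN.
σ_{stainless steel} = P/A₁ = 28650/925 = 30.97 MPa, compressive.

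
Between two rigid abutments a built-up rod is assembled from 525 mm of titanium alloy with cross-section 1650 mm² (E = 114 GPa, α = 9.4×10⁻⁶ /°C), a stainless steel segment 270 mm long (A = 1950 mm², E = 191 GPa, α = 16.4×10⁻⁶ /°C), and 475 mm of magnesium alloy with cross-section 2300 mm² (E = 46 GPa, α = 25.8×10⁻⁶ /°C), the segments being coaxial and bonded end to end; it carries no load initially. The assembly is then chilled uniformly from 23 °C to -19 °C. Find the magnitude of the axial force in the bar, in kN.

With the walls removed the bar would change length by δ_free = Σ αᵢΔT Lᵢ = 9.4×10⁻⁶×42×525 + 16.4×10⁻⁶×42×270 + 25.8×10⁻⁶×42×475 = 0.908 mm.
Since the ends are fixed, an axial force P builds up, equal in every segment, with P · Σ Lᵢ/(AᵢEᵢ) = δ_free.
Σ Lᵢ/(AᵢEᵢ) = 525/(1650×114×10³) + 270/(1950×191×10³) + 475/(2300×46×10³) = 8.006×10⁻⁶ mm/N.
So P = 0.908 / 8.006×10⁻⁶ = 113.4 kN, tensile.

P ≈ 113 kN (tensile)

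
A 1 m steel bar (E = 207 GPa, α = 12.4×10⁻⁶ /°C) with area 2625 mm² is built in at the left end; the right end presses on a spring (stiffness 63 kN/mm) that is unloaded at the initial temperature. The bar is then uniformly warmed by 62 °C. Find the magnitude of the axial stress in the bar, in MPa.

Free thermal expansion: δ_free = αΔT L = 12.4×10⁻⁶ × 62 × 1000 = 0.7688 mm.
With a force P in the spring, the elastic change of the bar is PL/(AE) and that of the spring is P/k; compatibility requires their sum to equal δ_free.
P [ L/(AE) + 1/k ] = δ_free → P [ 1000/(2625×207×10³) + 1/(63×10³) ] = 0.7688.
P = 0.7688 / 1.771×10⁻⁵ = 43400 N.
σ = P/A = 43400/2625 = 16.53 MPa.

σ ≈ 16.5 MPa (compressive)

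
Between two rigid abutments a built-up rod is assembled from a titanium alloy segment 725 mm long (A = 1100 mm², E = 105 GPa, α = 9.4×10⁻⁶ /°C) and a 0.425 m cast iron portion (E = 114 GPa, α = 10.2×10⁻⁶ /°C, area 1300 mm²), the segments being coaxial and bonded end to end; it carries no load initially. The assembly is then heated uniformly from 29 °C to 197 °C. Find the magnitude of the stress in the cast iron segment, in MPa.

σ ≈ 158 MPa (compressive)

With the walls removed the bar would change length by δ_free = Σ αᵢΔT Lᵢ = 9.4×10⁻⁶×168×725 + 10.2×10⁻⁶×168×425 = 1.873 mm.
Since the ends are fixed, an axial force P builds up, equal in every segment, with P · Σ Lᵢ/(AᵢEᵢ) = δ_free.
The series flexibility is Σ Lᵢ/(AᵢEᵢ) = 725/(1100×105×10³) + 425/(1300×114×10³) = 9.145×10⁻⁶ mm/N.
Hence P = δ_free / Σ(L/AE) = 1.873/9.145×10⁻⁶ = 204.8 kN (compressive).
σ_{cast iron} = P / A = 204800 / 1300 = 157.6 MPa.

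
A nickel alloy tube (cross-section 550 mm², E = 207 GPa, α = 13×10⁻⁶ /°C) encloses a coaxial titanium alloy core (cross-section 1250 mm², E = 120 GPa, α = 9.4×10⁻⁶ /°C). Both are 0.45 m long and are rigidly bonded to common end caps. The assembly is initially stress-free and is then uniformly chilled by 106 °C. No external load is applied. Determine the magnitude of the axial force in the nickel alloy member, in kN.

P ≈ 24.7 kN (tensile in the nickel alloy)

The nickel alloy has the larger α, so on cooling it would change length more than the titanium alloy if both were free. The rigid plates force a common final length, so the nickel alloy is put into tension and the titanium alloy into compression, with equal and opposite forces P (no external load).
Equating the net (thermal + elastic) strains gives |α₁ − α₂|·ΔT = P·[1/(A₁E₁) + 1/(A₂E₂)].
|α₁ − α₂|·ΔT = 3.6×10⁻⁶ × 106 = 0.0003816.
1/(A₁E₁) + 1/(A₂E₂) = 1/(550×207×10³) + 1/(1250×120×10³) = 1.545×10⁻⁸ N⁻¹.
So P = 0.0003816 / 1.545×10⁻⁸ = 24.7 kN.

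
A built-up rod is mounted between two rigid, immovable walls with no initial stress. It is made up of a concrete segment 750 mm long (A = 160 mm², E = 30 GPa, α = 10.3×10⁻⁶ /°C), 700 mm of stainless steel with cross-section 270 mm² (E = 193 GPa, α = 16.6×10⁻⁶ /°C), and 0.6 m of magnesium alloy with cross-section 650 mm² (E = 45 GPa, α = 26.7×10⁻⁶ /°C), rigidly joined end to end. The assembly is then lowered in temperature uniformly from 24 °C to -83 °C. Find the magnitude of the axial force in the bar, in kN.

If the supports were absent, the total length change would be Σ αᵢΔT Lᵢ = 10.3×10⁻⁶×107×750 + 16.6×10⁻⁶×107×700 + 26.7×10⁻⁶×107×600 = 3.784 mm.
Since the ends are fixed, an axial force P builds up, equal in every segment, with P · Σ Lᵢ/(AᵢEᵢ) = δ_free.
The series flexibility is Σ Lᵢ/(AᵢEᵢ) = 750/(160×30×10³) + 700/(270×193×10³) + 600/(650×45×10³) = 0.0001902 mm/N.
So P = 3.784 / 0.0001902 = 19.9 kN, tensile.

P ≈ 19.9 kN (tensile)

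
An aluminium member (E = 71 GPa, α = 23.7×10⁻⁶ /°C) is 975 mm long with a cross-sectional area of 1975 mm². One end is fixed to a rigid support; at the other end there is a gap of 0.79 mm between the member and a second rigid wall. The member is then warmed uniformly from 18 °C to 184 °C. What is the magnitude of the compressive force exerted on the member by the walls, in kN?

If the wall were absent the member would grow by αΔT L = 23.7×10⁻⁶ × 166 × 975 = 3.836 mm.
After closing the 0.79 mm clearance, 3.836 − 0.79 = 3.046 mm of expansion remains to be suppressed by the wall.
Compatibility: PL/(AE) = 3.046 mm, so σ = P/A = E × (3.046/975) = 221.8 MPa.
P = σA = 221.8 × 1975 = 438.1 kN.

P ≈ 438 kN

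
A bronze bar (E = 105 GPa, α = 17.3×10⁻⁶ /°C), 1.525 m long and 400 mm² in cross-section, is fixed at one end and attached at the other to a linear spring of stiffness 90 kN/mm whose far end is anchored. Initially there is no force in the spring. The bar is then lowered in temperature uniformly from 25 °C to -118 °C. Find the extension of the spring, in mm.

δ ≈ 0.884 mm

Free thermal contraction: δ_free = αΔT L = 17.3×10⁻⁶ × 143 × 1525 = 3.773 mm.
With a force P in the spring, the elastic change of the bar is PL/(AE) and that of the spring is P/k; compatibility requires their sum to equal δ_free.
So P = δ_free / [L/(AE) + 1/k] = 3.773 / [ 1525/(400×105×10³) + 1/(90×10³) ].
P = 3.773 / 4.742×10⁻⁵ = 79560 N.
Spring extension = P/k = 79560/(90×10³) = 0.884 mm.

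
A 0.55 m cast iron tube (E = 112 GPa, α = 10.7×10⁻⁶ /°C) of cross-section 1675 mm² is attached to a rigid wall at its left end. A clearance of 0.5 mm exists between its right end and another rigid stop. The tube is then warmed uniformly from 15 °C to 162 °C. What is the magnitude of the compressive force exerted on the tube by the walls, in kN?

P ≈ 125 kN

Unrestrained expansion: δ_free = αΔT L = 10.7×10⁻⁶ × 147 × 550 = 0.8651 mm.
After closing the 0.5 mm clearance, 0.8651 − 0.5 = 0.3651 mm of expansion remains to be suppressed by the wall.
So σ = E(δ_free − g)/L = 112×10³ × 0.3651/550 = 74.35 MPa.
Force on the wall = σA = 74.35 × 1675 mm² = 124.5 kN.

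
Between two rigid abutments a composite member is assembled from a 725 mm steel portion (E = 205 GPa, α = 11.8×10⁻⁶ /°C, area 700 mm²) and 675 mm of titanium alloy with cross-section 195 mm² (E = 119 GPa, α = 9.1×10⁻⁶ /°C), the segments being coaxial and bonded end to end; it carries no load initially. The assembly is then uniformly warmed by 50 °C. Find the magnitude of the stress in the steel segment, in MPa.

With the walls removed the bar would change length by δ_free = Σ αᵢΔT Lᵢ = 11.8×10⁻⁶×50×725 + 9.1×10⁻⁶×50×675 = 0.7349 mm.
Since the ends are fixed, an axial force P builds up, equal in every segment, with P · Σ Lᵢ/(AᵢEᵢ) = δ_free.
The series flexibility is Σ Lᵢ/(AᵢEᵢ) = 725/(700×205×10³) + 675/(195×119×10³) = 3.414×10⁻⁵ mm/N.
Hence P = δ_free / Σ(L/AE) = 0.7349/3.414×10⁻⁵ = 21.52 kN (compressive).
σ_{steel} = P / A = 21520 / 700 = 30.75 MPa.

σ ≈ 30.7 MPa (compressive)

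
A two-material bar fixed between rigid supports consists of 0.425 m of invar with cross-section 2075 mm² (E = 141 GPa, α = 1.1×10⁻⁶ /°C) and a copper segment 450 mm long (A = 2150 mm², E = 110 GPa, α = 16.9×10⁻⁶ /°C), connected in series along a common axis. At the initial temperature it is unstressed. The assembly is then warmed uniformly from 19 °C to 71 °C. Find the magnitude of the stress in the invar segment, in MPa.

σ ≈ 60.3 MPa (compressive)

Free thermal expansion of the whole bar: Σ αᵢΔT Lᵢ = 1.1×10⁻⁶×52×425 + 16.9×10⁻⁶×52×450 = 0.4198 mm.
Since the ends are fixed, an axial force P builds up, equal in every segment, with P · Σ Lᵢ/(AᵢEᵢ) = δ_free.
Σ Lᵢ/(AᵢEᵢ) = 425/(2075×141×10³) + 450/(2150×110×10³) = 3.355×10⁻⁶ mm/N.
So P = 0.4198 / 3.355×10⁻⁶ = 125.1 kN, compressive.
σ_{invar} = P / A = 125100 / 2075 = 60.29 MPa.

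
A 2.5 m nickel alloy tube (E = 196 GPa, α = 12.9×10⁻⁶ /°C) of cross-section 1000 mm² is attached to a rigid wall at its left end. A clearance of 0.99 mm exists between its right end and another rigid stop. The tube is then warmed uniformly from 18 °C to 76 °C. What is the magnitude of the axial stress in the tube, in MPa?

If the wall were absent the tube would grow by αΔT L = 12.9×10⁻⁶ × 58 × 2500 = 1.87 mm.
After closing the 0.99 mm clearance, 1.87 − 0.99 = 0.8805 mm of expansion remains to be suppressed by the wall.
That suppressed elongation corresponds to σ = E·Δ/L = 196×10³ × 0.8805/2500 = 69.03 MPa.

σ ≈ 69 MPa (compressive)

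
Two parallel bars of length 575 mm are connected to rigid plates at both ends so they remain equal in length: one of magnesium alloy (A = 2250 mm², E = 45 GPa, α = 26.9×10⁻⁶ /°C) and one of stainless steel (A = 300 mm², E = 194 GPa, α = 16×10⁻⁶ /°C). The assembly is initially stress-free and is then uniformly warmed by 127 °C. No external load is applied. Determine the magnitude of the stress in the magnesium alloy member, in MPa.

Equilibrium of a rigid end plate with no external load gives equal and opposite internal forces ±P in the two members. Since α_{magnesium alloy} > α_{stainless steel}, heating drives the magnesium alloy into compression and the stainless steel into tension.
Equating the net (thermal + elastic) strains gives |α₁ − α₂|·ΔT = P·[1/(A₁E₁) + 1/(A₂E₂)].
|α₁ − α₂|·ΔT = 10.9×10⁻⁶ × 127 = 0.001384.
1/(A₁E₁) + 1/(A₂E₂) = 1/(2250×45×10³) + 1/(300×194×10³) = 2.706×10⁻⁸ N⁻¹.
So P = 0.001384 / 2.706×10⁻⁸ = 51.16 kN.
σ_{magnesium alloy} = P/A₁ = 51160/2250 = 22.74 MPa, compressive.

σ ≈ 22.7 MPa (compressive)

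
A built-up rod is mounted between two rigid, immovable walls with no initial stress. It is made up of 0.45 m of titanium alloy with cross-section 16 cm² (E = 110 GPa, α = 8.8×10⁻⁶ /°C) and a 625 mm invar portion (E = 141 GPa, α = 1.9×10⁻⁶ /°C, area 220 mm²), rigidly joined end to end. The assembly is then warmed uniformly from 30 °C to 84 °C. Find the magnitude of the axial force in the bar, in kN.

Free thermal expansion of the whole bar: Σ αᵢΔT Lᵢ = 8.8×10⁻⁶×54×450 + 1.9×10⁻⁶×54×625 = 0.278 mm.
Since the ends are fixed, an axial force P builds up, equal in every segment, with P · Σ Lᵢ/(AᵢEᵢ) = δ_free.
The series flexibility is Σ Lᵢ/(AᵢEᵢ) = 450/(1600×110×10³) + 625/(220×141×10³) = 2.271×10⁻⁵ mm/N.
P = 0.278 / 2.271×10⁻⁵ = 12240 N = 12.24 kN, compressive.

P ≈ 12.2 kN (compressive)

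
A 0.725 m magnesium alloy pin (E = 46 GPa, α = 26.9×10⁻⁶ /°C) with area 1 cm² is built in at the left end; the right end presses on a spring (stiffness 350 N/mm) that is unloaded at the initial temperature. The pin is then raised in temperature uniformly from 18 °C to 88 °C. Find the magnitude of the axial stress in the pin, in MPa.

σ ≈ 4.53 MPa (compressive)

The unrestrained thermal change is αΔT L = 26.9×10⁻⁶ × 70 × 725 = 1.365 mm.
Let P be the compressive force at the spring. The pin shortens elastically by PL/(AE) and the spring compresses by P/k; together these equal δ_free.
So P = δ_free / [L/(AE) + 1/k] = 1.365 / [ 725/(100×46×10³) + 1/(350) ].
P = 1.365 / 0.003015 = 452.8 N.
σ = P/A = 452.8/100 = 4.528 MPa.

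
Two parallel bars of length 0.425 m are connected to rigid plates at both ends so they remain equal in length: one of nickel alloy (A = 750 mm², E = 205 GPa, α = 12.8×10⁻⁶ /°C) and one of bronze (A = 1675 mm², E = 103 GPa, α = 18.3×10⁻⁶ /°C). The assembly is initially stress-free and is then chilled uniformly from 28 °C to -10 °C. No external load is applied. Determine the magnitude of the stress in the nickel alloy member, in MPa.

σ ≈ 22.7 MPa (compressive)

Equilibrium of a rigid end plate with no external load gives equal and opposite internal forces ±P in the two members. Since α_{bronze} > α_{nickel alloy}, cooling drives the bronze into tension and the nickel alloy into compression.
Equating the net (thermal + elastic) strains gives |α₁ − α₂|·ΔT = P·[1/(A₁E₁) + 1/(A₂E₂)].
|α₁ − α₂|·ΔT = 5.5×10⁻⁶ × 38 = 0.000209.
1/(A₁E₁) + 1/(A₂E₂) = 1/(750×205×10³) + 1/(1675×103×10³) = 1.23×10⁻⁸ N⁻¹.
So P = 0.000209 / 1.23×10⁻⁸ = 16.99 kN.
σ_{nickel alloy} = P/A₁ = 16990/750 = 22.66 MPa, compressive.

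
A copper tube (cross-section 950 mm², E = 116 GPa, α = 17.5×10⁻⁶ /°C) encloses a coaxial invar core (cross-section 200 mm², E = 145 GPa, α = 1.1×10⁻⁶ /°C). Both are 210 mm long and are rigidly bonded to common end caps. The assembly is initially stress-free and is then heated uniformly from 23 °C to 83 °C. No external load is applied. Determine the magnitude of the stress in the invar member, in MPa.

σ ≈ 113 MPa (tensile)

Both members must finish at the same length. With the larger α, the copper tends to over-expand; the plates restrain it, putting the copper in compression and the invar in tension. With no external load the two internal forces are equal and opposite, magnitude P.
Setting the final lengths equal and cancelling L: (α₁ − α₂)ΔT = P/(A₁E₁) + P/(A₂E₂).
|α₁ − α₂|·ΔT = 16.4×10⁻⁶ × 60 = 0.000984.
1/(A₁E₁) + 1/(A₂E₂) = 1/(950×116×10³) + 1/(200×145×10³) = 4.356×10⁻⁸ N⁻¹.
P = 0.000984 / 4.356×10⁻⁸ = 22590 N = 22.59 kN.
σ_{invar} = P/A₂ = 22590/200 = 113 MPa, tensile.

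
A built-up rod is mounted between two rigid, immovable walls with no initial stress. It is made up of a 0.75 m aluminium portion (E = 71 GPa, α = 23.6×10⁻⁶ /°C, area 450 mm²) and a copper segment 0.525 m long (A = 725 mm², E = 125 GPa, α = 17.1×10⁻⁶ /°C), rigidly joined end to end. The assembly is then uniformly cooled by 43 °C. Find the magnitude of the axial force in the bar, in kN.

P ≈ 39.2 kN (tensile)

If the supports were absent, the total length change would be Σ αᵢΔT Lᵢ = 23.6×10⁻⁶×43×750 + 17.1×10⁻⁶×43×525 = 1.147 mm.
Since the ends are fixed, an axial force P builds up, equal in every segment, with P · Σ Lᵢ/(AᵢEᵢ) = δ_free.
Σ Lᵢ/(AᵢEᵢ) = 750/(450×71×10³) + 525/(725×125×10³) = 2.927×10⁻⁵ mm/N.
So P = 1.147 / 2.927×10⁻⁵ = 39.2 kN, tensile.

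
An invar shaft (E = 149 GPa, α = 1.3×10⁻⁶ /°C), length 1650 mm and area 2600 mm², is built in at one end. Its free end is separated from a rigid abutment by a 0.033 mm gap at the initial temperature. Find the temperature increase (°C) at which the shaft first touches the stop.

ΔT ≈ 15.4 °C

Contact occurs when the free expansion equals the gap: αΔT L = 0.033 mm.
ΔT = 0.033 / (1.3×10⁻⁶ × 1650) = 15.38 °C.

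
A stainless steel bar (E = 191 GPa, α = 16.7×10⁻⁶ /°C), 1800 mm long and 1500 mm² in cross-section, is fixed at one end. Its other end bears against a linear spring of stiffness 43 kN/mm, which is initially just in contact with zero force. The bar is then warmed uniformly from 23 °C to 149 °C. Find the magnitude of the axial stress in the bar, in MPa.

If the spring were absent the bar would lengthen by αΔT L = 16.7×10⁻⁶ × 126 × 1800 = 3.788 mm.
Let P be the compressive force at the spring. The bar shortens elastically by PL/(AE) and the spring compresses by P/k; together these equal δ_free.
So P = δ_free / [L/(AE) + 1/k] = 3.788 / [ 1800/(1500×191×10³) + 1/(43×10³) ].
P = 3.788 / 2.954×10⁻⁵ = 128200 N.
σ = P/A = 128200/1500 = 85.48 MPa.

σ ≈ 85.5 MPa (compressive)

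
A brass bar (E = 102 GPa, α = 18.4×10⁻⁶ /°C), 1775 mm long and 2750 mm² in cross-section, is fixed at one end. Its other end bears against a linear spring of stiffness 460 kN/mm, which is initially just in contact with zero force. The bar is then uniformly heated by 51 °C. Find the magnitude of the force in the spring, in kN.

P ≈ 196 kN

If the spring were absent the bar would lengthen by αΔT L = 18.4×10⁻⁶ × 51 × 1775 = 1.666 mm.
Let P be the compressive force at the spring. The bar shortens elastically by PL/(AE) and the spring compresses by P/k; together these equal δ_free.
So P = δ_free / [L/(AE) + 1/k] = 1.666 / [ 1775/(2750×102×10³) + 1/(460×10³) ].
P = 1.666 / 8.502×10⁻⁶ = 195900 N.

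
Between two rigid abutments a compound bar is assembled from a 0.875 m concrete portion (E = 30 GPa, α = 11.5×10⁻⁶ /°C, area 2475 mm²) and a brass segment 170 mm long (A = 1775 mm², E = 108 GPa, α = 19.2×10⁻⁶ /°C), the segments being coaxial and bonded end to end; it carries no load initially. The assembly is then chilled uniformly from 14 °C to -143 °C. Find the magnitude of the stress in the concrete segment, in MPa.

σ ≈ 66.7 MPa (tensile)

Free thermal contraction of the whole bar: Σ αᵢΔT Lᵢ = 11.5×10⁻⁶×157×875 + 19.2×10⁻⁶×157×170 = 2.092 mm.
The walls prevent any net length change, so an axial force P (same in every segment) develops. Compatibility: P · Σ Lᵢ/(AᵢEᵢ) = δ_free.
Σ Lᵢ/(AᵢEᵢ) = 875/(2475×30×10³) + 170/(1775×108×10³) = 1.267×10⁻⁵ mm/N.
P = 2.092 / 1.267×10⁻⁵ = 165100 N = 165.1 kN, tensile.
σ_{concrete} = P / A = 165100 / 2475 = 66.71 MPa.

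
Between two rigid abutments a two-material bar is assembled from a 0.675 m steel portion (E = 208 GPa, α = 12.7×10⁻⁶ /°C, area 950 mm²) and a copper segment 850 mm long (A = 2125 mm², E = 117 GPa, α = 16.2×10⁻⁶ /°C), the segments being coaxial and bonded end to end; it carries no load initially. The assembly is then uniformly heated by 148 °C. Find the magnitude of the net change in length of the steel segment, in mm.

|ΔL| ≈ 0.384 mm

Free thermal expansion of the whole bar: Σ αᵢΔT Lᵢ = 12.7×10⁻⁶×148×675 + 16.2×10⁻⁶×148×850 = 3.307 mm.
The walls prevent any net length change, so an axial force P (same in every segment) develops. Compatibility: P · Σ Lᵢ/(AᵢEᵢ) = δ_free.
The series flexibility is Σ Lᵢ/(AᵢEᵢ) = 675/(950×208×10³) + 850/(2125×117×10³) = 6.835×10⁻⁶ mm/N.
So P = 3.307 / 6.835×10⁻⁶ = 483.8 kN, compressive.
For the steel segment, free thermal change = 12.7×10⁻⁶×148×675 = 1.269 mm and elastic change from P = 483800×675/(950×208×10³) = 1.653 mm; these oppose, so the net change is 0.384 mm (segment shortens).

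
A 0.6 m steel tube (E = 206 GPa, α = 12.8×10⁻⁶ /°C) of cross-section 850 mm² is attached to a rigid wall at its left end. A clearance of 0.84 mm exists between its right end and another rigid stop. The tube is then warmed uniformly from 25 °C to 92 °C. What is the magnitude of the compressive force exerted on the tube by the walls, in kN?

P ≈ 0 kN

Unrestrained expansion: δ_free = αΔT L = 12.8×10⁻⁶ × 67 × 600 = 0.5146 mm.
This is smaller than the 0.84 mm clearance, so the tube expands freely without reaching the stop — the stress is zero.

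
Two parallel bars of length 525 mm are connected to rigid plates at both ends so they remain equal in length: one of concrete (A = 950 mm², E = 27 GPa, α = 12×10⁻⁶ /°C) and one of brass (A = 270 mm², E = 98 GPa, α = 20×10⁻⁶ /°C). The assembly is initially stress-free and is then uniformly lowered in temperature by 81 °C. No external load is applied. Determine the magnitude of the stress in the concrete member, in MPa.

σ ≈ 8.88 MPa (compressive)

The brass has the larger α, so on cooling it would change length more than the concrete if both were free. The rigid plates force a common final length, so the brass is put into tension and the concrete into compression, with equal and opposite forces P (no external load).
Setting the final lengths equal and cancelling L: (α₁ − α₂)ΔT = P/(A₁E₁) + P/(A₂E₂).
|α₁ − α₂|·ΔT = 8×10⁻⁶ × 81 = 0.000648.
1/(A₁E₁) + 1/(A₂E₂) = 1/(950×27×10³) + 1/(270×98×10³) = 7.678×10⁻⁸ N⁻¹.
P = 0.000648 / 7.678×10⁻⁸ = 8440 N = 8.44 kN.
σ_{concrete} = P/A₁ = 8440/950 = 8.884 MPa, compressive.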